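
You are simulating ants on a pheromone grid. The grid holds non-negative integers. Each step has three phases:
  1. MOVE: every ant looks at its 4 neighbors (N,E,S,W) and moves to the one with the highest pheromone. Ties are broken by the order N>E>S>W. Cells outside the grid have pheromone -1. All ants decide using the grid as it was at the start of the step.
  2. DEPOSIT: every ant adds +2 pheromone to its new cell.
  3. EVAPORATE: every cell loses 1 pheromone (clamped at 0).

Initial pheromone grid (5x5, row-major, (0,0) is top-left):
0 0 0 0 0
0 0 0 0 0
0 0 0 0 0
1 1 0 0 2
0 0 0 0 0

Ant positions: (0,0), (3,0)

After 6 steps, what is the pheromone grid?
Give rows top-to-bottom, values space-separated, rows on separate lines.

After step 1: ants at (0,1),(3,1)
  0 1 0 0 0
  0 0 0 0 0
  0 0 0 0 0
  0 2 0 0 1
  0 0 0 0 0
After step 2: ants at (0,2),(2,1)
  0 0 1 0 0
  0 0 0 0 0
  0 1 0 0 0
  0 1 0 0 0
  0 0 0 0 0
After step 3: ants at (0,3),(3,1)
  0 0 0 1 0
  0 0 0 0 0
  0 0 0 0 0
  0 2 0 0 0
  0 0 0 0 0
After step 4: ants at (0,4),(2,1)
  0 0 0 0 1
  0 0 0 0 0
  0 1 0 0 0
  0 1 0 0 0
  0 0 0 0 0
After step 5: ants at (1,4),(3,1)
  0 0 0 0 0
  0 0 0 0 1
  0 0 0 0 0
  0 2 0 0 0
  0 0 0 0 0
After step 6: ants at (0,4),(2,1)
  0 0 0 0 1
  0 0 0 0 0
  0 1 0 0 0
  0 1 0 0 0
  0 0 0 0 0

0 0 0 0 1
0 0 0 0 0
0 1 0 0 0
0 1 0 0 0
0 0 0 0 0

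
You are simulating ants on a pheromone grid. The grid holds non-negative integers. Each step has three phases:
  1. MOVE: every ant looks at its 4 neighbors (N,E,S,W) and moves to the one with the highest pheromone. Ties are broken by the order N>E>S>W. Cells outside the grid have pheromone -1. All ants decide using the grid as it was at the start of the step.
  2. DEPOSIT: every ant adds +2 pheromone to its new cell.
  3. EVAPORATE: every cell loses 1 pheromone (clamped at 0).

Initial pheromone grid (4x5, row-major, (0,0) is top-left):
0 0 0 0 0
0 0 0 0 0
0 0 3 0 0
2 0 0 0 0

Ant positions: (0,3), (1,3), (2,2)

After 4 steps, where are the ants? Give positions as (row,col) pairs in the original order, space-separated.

Step 1: ant0:(0,3)->E->(0,4) | ant1:(1,3)->N->(0,3) | ant2:(2,2)->N->(1,2)
  grid max=2 at (2,2)
Step 2: ant0:(0,4)->W->(0,3) | ant1:(0,3)->E->(0,4) | ant2:(1,2)->S->(2,2)
  grid max=3 at (2,2)
Step 3: ant0:(0,3)->E->(0,4) | ant1:(0,4)->W->(0,3) | ant2:(2,2)->N->(1,2)
  grid max=3 at (0,3)
Step 4: ant0:(0,4)->W->(0,3) | ant1:(0,3)->E->(0,4) | ant2:(1,2)->S->(2,2)
  grid max=4 at (0,3)

(0,3) (0,4) (2,2)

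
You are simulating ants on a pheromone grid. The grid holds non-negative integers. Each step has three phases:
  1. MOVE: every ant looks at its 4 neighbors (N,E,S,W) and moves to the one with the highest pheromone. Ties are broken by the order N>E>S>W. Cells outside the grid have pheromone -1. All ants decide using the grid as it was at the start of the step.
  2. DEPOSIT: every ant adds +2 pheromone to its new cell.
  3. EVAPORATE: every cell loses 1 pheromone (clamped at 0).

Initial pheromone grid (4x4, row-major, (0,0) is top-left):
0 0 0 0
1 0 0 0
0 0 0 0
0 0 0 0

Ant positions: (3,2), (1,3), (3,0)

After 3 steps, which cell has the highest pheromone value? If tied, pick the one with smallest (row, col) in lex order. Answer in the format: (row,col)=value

Answer: (1,2)=2

Derivation:
Step 1: ant0:(3,2)->N->(2,2) | ant1:(1,3)->N->(0,3) | ant2:(3,0)->N->(2,0)
  grid max=1 at (0,3)
Step 2: ant0:(2,2)->N->(1,2) | ant1:(0,3)->S->(1,3) | ant2:(2,0)->N->(1,0)
  grid max=1 at (1,0)
Step 3: ant0:(1,2)->E->(1,3) | ant1:(1,3)->W->(1,2) | ant2:(1,0)->N->(0,0)
  grid max=2 at (1,2)
Final grid:
  1 0 0 0
  0 0 2 2
  0 0 0 0
  0 0 0 0
Max pheromone 2 at (1,2)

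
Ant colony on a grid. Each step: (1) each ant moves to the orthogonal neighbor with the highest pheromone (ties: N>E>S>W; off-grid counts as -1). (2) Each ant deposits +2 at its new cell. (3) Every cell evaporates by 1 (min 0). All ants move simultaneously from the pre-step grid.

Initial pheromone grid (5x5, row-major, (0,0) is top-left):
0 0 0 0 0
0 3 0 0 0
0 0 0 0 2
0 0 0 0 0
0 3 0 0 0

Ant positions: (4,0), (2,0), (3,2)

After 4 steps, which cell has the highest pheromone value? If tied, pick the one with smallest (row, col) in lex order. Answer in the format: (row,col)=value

Step 1: ant0:(4,0)->E->(4,1) | ant1:(2,0)->N->(1,0) | ant2:(3,2)->N->(2,2)
  grid max=4 at (4,1)
Step 2: ant0:(4,1)->N->(3,1) | ant1:(1,0)->E->(1,1) | ant2:(2,2)->N->(1,2)
  grid max=3 at (1,1)
Step 3: ant0:(3,1)->S->(4,1) | ant1:(1,1)->E->(1,2) | ant2:(1,2)->W->(1,1)
  grid max=4 at (1,1)
Step 4: ant0:(4,1)->N->(3,1) | ant1:(1,2)->W->(1,1) | ant2:(1,1)->E->(1,2)
  grid max=5 at (1,1)
Final grid:
  0 0 0 0 0
  0 5 3 0 0
  0 0 0 0 0
  0 1 0 0 0
  0 3 0 0 0
Max pheromone 5 at (1,1)

Answer: (1,1)=5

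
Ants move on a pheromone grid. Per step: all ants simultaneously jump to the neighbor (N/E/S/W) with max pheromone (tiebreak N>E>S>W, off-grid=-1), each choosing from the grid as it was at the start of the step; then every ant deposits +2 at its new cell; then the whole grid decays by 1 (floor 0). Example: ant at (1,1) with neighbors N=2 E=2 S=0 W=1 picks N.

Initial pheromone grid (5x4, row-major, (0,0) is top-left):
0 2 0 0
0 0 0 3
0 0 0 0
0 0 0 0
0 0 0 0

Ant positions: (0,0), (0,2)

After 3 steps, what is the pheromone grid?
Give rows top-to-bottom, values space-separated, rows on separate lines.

After step 1: ants at (0,1),(0,1)
  0 5 0 0
  0 0 0 2
  0 0 0 0
  0 0 0 0
  0 0 0 0
After step 2: ants at (0,2),(0,2)
  0 4 3 0
  0 0 0 1
  0 0 0 0
  0 0 0 0
  0 0 0 0
After step 3: ants at (0,1),(0,1)
  0 7 2 0
  0 0 0 0
  0 0 0 0
  0 0 0 0
  0 0 0 0

0 7 2 0
0 0 0 0
0 0 0 0
0 0 0 0
0 0 0 0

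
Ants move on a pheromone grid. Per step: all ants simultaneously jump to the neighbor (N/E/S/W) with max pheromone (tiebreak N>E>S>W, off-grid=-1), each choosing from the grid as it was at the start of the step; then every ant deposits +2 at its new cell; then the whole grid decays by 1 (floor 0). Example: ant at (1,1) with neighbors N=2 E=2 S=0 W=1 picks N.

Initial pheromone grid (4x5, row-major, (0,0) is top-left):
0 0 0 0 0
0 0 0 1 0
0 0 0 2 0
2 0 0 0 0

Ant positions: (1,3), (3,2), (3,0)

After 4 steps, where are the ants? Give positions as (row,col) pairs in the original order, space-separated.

Step 1: ant0:(1,3)->S->(2,3) | ant1:(3,2)->N->(2,2) | ant2:(3,0)->N->(2,0)
  grid max=3 at (2,3)
Step 2: ant0:(2,3)->W->(2,2) | ant1:(2,2)->E->(2,3) | ant2:(2,0)->S->(3,0)
  grid max=4 at (2,3)
Step 3: ant0:(2,2)->E->(2,3) | ant1:(2,3)->W->(2,2) | ant2:(3,0)->N->(2,0)
  grid max=5 at (2,3)
Step 4: ant0:(2,3)->W->(2,2) | ant1:(2,2)->E->(2,3) | ant2:(2,0)->S->(3,0)
  grid max=6 at (2,3)

(2,2) (2,3) (3,0)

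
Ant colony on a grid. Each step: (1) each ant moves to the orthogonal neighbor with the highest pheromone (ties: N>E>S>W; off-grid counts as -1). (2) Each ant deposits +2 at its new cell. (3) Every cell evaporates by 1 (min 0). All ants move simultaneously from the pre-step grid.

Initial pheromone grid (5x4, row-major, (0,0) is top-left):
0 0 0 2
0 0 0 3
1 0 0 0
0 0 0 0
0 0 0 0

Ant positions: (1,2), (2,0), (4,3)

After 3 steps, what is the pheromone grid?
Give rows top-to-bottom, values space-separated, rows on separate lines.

After step 1: ants at (1,3),(1,0),(3,3)
  0 0 0 1
  1 0 0 4
  0 0 0 0
  0 0 0 1
  0 0 0 0
After step 2: ants at (0,3),(0,0),(2,3)
  1 0 0 2
  0 0 0 3
  0 0 0 1
  0 0 0 0
  0 0 0 0
After step 3: ants at (1,3),(0,1),(1,3)
  0 1 0 1
  0 0 0 6
  0 0 0 0
  0 0 0 0
  0 0 0 0

0 1 0 1
0 0 0 6
0 0 0 0
0 0 0 0
0 0 0 0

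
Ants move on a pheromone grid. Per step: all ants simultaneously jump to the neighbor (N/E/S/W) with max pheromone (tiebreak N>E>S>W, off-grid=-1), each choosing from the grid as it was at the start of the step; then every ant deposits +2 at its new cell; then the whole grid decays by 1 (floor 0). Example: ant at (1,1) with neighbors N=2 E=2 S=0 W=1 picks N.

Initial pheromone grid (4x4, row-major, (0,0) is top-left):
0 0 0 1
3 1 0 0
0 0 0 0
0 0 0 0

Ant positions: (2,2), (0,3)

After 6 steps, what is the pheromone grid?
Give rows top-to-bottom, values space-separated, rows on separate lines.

After step 1: ants at (1,2),(1,3)
  0 0 0 0
  2 0 1 1
  0 0 0 0
  0 0 0 0
After step 2: ants at (1,3),(1,2)
  0 0 0 0
  1 0 2 2
  0 0 0 0
  0 0 0 0
After step 3: ants at (1,2),(1,3)
  0 0 0 0
  0 0 3 3
  0 0 0 0
  0 0 0 0
After step 4: ants at (1,3),(1,2)
  0 0 0 0
  0 0 4 4
  0 0 0 0
  0 0 0 0
After step 5: ants at (1,2),(1,3)
  0 0 0 0
  0 0 5 5
  0 0 0 0
  0 0 0 0
After step 6: ants at (1,3),(1,2)
  0 0 0 0
  0 0 6 6
  0 0 0 0
  0 0 0 0

0 0 0 0
0 0 6 6
0 0 0 0
0 0 0 0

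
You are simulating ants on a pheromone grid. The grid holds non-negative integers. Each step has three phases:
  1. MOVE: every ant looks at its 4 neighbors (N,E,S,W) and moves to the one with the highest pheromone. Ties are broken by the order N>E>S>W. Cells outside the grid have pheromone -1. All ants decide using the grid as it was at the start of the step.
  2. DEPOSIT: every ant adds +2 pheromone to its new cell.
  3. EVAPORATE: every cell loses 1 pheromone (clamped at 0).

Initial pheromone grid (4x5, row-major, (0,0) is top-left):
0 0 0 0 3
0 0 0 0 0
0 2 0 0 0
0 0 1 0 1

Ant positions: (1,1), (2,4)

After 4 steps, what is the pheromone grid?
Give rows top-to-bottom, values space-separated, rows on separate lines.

After step 1: ants at (2,1),(3,4)
  0 0 0 0 2
  0 0 0 0 0
  0 3 0 0 0
  0 0 0 0 2
After step 2: ants at (1,1),(2,4)
  0 0 0 0 1
  0 1 0 0 0
  0 2 0 0 1
  0 0 0 0 1
After step 3: ants at (2,1),(3,4)
  0 0 0 0 0
  0 0 0 0 0
  0 3 0 0 0
  0 0 0 0 2
After step 4: ants at (1,1),(2,4)
  0 0 0 0 0
  0 1 0 0 0
  0 2 0 0 1
  0 0 0 0 1

0 0 0 0 0
0 1 0 0 0
0 2 0 0 1
0 0 0 0 1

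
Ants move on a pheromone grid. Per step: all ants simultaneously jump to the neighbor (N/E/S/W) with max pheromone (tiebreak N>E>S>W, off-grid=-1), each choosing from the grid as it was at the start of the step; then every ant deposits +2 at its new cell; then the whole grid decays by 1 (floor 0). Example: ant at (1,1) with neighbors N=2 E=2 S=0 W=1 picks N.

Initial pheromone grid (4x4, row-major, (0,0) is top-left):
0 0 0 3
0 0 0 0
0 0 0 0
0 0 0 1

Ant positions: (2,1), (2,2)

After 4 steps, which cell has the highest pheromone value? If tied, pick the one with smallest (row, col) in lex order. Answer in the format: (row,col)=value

Step 1: ant0:(2,1)->N->(1,1) | ant1:(2,2)->N->(1,2)
  grid max=2 at (0,3)
Step 2: ant0:(1,1)->E->(1,2) | ant1:(1,2)->W->(1,1)
  grid max=2 at (1,1)
Step 3: ant0:(1,2)->W->(1,1) | ant1:(1,1)->E->(1,2)
  grid max=3 at (1,1)
Step 4: ant0:(1,1)->E->(1,2) | ant1:(1,2)->W->(1,1)
  grid max=4 at (1,1)
Final grid:
  0 0 0 0
  0 4 4 0
  0 0 0 0
  0 0 0 0
Max pheromone 4 at (1,1)

Answer: (1,1)=4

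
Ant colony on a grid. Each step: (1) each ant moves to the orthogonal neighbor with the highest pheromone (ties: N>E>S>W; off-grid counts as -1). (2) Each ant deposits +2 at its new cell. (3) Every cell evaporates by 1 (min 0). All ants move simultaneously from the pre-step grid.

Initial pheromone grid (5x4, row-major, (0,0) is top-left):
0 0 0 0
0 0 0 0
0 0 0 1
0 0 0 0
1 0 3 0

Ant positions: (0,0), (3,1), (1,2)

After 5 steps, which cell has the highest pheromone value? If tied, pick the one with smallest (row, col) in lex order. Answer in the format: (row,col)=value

Step 1: ant0:(0,0)->E->(0,1) | ant1:(3,1)->N->(2,1) | ant2:(1,2)->N->(0,2)
  grid max=2 at (4,2)
Step 2: ant0:(0,1)->E->(0,2) | ant1:(2,1)->N->(1,1) | ant2:(0,2)->W->(0,1)
  grid max=2 at (0,1)
Step 3: ant0:(0,2)->W->(0,1) | ant1:(1,1)->N->(0,1) | ant2:(0,1)->E->(0,2)
  grid max=5 at (0,1)
Step 4: ant0:(0,1)->E->(0,2) | ant1:(0,1)->E->(0,2) | ant2:(0,2)->W->(0,1)
  grid max=6 at (0,1)
Step 5: ant0:(0,2)->W->(0,1) | ant1:(0,2)->W->(0,1) | ant2:(0,1)->E->(0,2)
  grid max=9 at (0,1)
Final grid:
  0 9 7 0
  0 0 0 0
  0 0 0 0
  0 0 0 0
  0 0 0 0
Max pheromone 9 at (0,1)

Answer: (0,1)=9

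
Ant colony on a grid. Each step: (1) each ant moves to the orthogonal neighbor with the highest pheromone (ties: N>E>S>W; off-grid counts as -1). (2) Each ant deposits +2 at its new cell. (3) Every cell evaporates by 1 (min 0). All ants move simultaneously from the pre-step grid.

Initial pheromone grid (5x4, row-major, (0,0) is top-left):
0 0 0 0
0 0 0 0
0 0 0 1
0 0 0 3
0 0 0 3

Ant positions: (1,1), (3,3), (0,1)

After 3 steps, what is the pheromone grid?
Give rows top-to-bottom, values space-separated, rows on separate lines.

After step 1: ants at (0,1),(4,3),(0,2)
  0 1 1 0
  0 0 0 0
  0 0 0 0
  0 0 0 2
  0 0 0 4
After step 2: ants at (0,2),(3,3),(0,1)
  0 2 2 0
  0 0 0 0
  0 0 0 0
  0 0 0 3
  0 0 0 3
After step 3: ants at (0,1),(4,3),(0,2)
  0 3 3 0
  0 0 0 0
  0 0 0 0
  0 0 0 2
  0 0 0 4

0 3 3 0
0 0 0 0
0 0 0 0
0 0 0 2
0 0 0 4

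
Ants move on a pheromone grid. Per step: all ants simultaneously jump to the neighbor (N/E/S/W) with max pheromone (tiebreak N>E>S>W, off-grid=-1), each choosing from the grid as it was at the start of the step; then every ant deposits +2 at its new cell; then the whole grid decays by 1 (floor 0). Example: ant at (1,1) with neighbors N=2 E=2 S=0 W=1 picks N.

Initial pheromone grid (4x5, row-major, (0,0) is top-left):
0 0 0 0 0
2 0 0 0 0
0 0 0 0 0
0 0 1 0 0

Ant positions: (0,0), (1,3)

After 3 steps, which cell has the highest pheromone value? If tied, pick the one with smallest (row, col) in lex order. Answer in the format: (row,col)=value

Step 1: ant0:(0,0)->S->(1,0) | ant1:(1,3)->N->(0,3)
  grid max=3 at (1,0)
Step 2: ant0:(1,0)->N->(0,0) | ant1:(0,3)->E->(0,4)
  grid max=2 at (1,0)
Step 3: ant0:(0,0)->S->(1,0) | ant1:(0,4)->S->(1,4)
  grid max=3 at (1,0)
Final grid:
  0 0 0 0 0
  3 0 0 0 1
  0 0 0 0 0
  0 0 0 0 0
Max pheromone 3 at (1,0)

Answer: (1,0)=3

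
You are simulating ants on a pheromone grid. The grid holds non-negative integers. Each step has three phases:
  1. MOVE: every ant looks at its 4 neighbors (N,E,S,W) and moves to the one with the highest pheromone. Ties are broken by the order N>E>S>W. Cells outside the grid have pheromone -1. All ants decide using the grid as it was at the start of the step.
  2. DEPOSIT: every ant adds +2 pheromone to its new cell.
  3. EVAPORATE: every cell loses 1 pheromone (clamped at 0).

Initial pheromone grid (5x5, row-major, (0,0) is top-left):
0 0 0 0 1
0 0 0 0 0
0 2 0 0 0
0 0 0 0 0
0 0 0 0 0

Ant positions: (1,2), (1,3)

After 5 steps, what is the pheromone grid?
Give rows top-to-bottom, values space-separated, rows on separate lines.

After step 1: ants at (0,2),(0,3)
  0 0 1 1 0
  0 0 0 0 0
  0 1 0 0 0
  0 0 0 0 0
  0 0 0 0 0
After step 2: ants at (0,3),(0,2)
  0 0 2 2 0
  0 0 0 0 0
  0 0 0 0 0
  0 0 0 0 0
  0 0 0 0 0
After step 3: ants at (0,2),(0,3)
  0 0 3 3 0
  0 0 0 0 0
  0 0 0 0 0
  0 0 0 0 0
  0 0 0 0 0
After step 4: ants at (0,3),(0,2)
  0 0 4 4 0
  0 0 0 0 0
  0 0 0 0 0
  0 0 0 0 0
  0 0 0 0 0
After step 5: ants at (0,2),(0,3)
  0 0 5 5 0
  0 0 0 0 0
  0 0 0 0 0
  0 0 0 0 0
  0 0 0 0 0

0 0 5 5 0
0 0 0 0 0
0 0 0 0 0
0 0 0 0 0
0 0 0 0 0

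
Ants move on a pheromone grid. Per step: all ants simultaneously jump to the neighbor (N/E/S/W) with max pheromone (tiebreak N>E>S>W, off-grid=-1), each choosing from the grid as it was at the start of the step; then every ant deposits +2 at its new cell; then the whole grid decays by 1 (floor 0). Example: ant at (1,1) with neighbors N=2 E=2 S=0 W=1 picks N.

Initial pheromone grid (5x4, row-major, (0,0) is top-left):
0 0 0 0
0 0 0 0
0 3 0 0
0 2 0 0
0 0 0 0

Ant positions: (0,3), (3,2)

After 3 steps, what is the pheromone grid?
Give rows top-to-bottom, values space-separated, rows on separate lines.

After step 1: ants at (1,3),(3,1)
  0 0 0 0
  0 0 0 1
  0 2 0 0
  0 3 0 0
  0 0 0 0
After step 2: ants at (0,3),(2,1)
  0 0 0 1
  0 0 0 0
  0 3 0 0
  0 2 0 0
  0 0 0 0
After step 3: ants at (1,3),(3,1)
  0 0 0 0
  0 0 0 1
  0 2 0 0
  0 3 0 0
  0 0 0 0

0 0 0 0
0 0 0 1
0 2 0 0
0 3 0 0
0 0 0 0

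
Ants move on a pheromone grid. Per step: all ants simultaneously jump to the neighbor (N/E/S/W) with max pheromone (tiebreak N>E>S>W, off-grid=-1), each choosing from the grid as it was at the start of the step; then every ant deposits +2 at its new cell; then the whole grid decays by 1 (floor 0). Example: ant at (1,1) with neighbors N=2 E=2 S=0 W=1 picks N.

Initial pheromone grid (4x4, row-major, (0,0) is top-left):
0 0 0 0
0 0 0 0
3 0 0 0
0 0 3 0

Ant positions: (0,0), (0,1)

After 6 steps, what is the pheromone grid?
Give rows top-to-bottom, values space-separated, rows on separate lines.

After step 1: ants at (0,1),(0,2)
  0 1 1 0
  0 0 0 0
  2 0 0 0
  0 0 2 0
After step 2: ants at (0,2),(0,1)
  0 2 2 0
  0 0 0 0
  1 0 0 0
  0 0 1 0
After step 3: ants at (0,1),(0,2)
  0 3 3 0
  0 0 0 0
  0 0 0 0
  0 0 0 0
After step 4: ants at (0,2),(0,1)
  0 4 4 0
  0 0 0 0
  0 0 0 0
  0 0 0 0
After step 5: ants at (0,1),(0,2)
  0 5 5 0
  0 0 0 0
  0 0 0 0
  0 0 0 0
After step 6: ants at (0,2),(0,1)
  0 6 6 0
  0 0 0 0
  0 0 0 0
  0 0 0 0

0 6 6 0
0 0 0 0
0 0 0 0
0 0 0 0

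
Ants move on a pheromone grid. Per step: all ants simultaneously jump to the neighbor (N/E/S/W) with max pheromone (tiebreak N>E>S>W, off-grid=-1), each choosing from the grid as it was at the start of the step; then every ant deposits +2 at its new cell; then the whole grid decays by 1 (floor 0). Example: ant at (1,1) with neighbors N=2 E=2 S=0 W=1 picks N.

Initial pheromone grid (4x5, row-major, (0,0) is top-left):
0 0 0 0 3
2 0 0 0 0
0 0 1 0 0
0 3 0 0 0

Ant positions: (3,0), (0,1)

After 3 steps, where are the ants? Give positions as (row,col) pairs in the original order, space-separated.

Step 1: ant0:(3,0)->E->(3,1) | ant1:(0,1)->E->(0,2)
  grid max=4 at (3,1)
Step 2: ant0:(3,1)->N->(2,1) | ant1:(0,2)->E->(0,3)
  grid max=3 at (3,1)
Step 3: ant0:(2,1)->S->(3,1) | ant1:(0,3)->E->(0,4)
  grid max=4 at (3,1)

(3,1) (0,4)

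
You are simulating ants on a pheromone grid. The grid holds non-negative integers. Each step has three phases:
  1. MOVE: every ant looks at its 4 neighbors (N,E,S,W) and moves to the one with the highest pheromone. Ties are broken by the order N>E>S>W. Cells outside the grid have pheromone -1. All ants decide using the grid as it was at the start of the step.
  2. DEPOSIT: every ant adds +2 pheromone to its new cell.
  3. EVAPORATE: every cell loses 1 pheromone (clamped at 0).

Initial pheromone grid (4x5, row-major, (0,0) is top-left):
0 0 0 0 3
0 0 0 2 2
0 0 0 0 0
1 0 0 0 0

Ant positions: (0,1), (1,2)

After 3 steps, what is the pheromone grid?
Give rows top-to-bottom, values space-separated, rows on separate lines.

After step 1: ants at (0,2),(1,3)
  0 0 1 0 2
  0 0 0 3 1
  0 0 0 0 0
  0 0 0 0 0
After step 2: ants at (0,3),(1,4)
  0 0 0 1 1
  0 0 0 2 2
  0 0 0 0 0
  0 0 0 0 0
After step 3: ants at (1,3),(1,3)
  0 0 0 0 0
  0 0 0 5 1
  0 0 0 0 0
  0 0 0 0 0

0 0 0 0 0
0 0 0 5 1
0 0 0 0 0
0 0 0 0 0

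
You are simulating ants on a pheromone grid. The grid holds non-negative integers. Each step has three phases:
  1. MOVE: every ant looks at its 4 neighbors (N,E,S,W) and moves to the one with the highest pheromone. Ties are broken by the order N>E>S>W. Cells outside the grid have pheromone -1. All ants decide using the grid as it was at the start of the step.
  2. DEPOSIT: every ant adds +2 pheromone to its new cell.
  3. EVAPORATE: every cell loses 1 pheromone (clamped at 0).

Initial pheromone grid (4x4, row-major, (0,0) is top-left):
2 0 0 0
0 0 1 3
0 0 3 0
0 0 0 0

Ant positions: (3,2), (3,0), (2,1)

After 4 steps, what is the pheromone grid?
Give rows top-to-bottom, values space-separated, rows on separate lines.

After step 1: ants at (2,2),(2,0),(2,2)
  1 0 0 0
  0 0 0 2
  1 0 6 0
  0 0 0 0
After step 2: ants at (1,2),(1,0),(1,2)
  0 0 0 0
  1 0 3 1
  0 0 5 0
  0 0 0 0
After step 3: ants at (2,2),(0,0),(2,2)
  1 0 0 0
  0 0 2 0
  0 0 8 0
  0 0 0 0
After step 4: ants at (1,2),(0,1),(1,2)
  0 1 0 0
  0 0 5 0
  0 0 7 0
  0 0 0 0

0 1 0 0
0 0 5 0
0 0 7 0
0 0 0 0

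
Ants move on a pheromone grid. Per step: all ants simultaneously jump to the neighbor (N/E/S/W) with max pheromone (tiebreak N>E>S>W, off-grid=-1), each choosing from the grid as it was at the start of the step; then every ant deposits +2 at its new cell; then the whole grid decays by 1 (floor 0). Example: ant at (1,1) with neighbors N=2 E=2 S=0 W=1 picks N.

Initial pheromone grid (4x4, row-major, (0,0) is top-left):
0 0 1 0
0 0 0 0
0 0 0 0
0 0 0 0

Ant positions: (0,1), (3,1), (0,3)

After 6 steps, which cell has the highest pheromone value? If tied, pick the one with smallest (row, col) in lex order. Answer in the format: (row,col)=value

Step 1: ant0:(0,1)->E->(0,2) | ant1:(3,1)->N->(2,1) | ant2:(0,3)->W->(0,2)
  grid max=4 at (0,2)
Step 2: ant0:(0,2)->E->(0,3) | ant1:(2,1)->N->(1,1) | ant2:(0,2)->E->(0,3)
  grid max=3 at (0,2)
Step 3: ant0:(0,3)->W->(0,2) | ant1:(1,1)->N->(0,1) | ant2:(0,3)->W->(0,2)
  grid max=6 at (0,2)
Step 4: ant0:(0,2)->E->(0,3) | ant1:(0,1)->E->(0,2) | ant2:(0,2)->E->(0,3)
  grid max=7 at (0,2)
Step 5: ant0:(0,3)->W->(0,2) | ant1:(0,2)->E->(0,3) | ant2:(0,3)->W->(0,2)
  grid max=10 at (0,2)
Step 6: ant0:(0,2)->E->(0,3) | ant1:(0,3)->W->(0,2) | ant2:(0,2)->E->(0,3)
  grid max=11 at (0,2)
Final grid:
  0 0 11 9
  0 0 0 0
  0 0 0 0
  0 0 0 0
Max pheromone 11 at (0,2)

Answer: (0,2)=11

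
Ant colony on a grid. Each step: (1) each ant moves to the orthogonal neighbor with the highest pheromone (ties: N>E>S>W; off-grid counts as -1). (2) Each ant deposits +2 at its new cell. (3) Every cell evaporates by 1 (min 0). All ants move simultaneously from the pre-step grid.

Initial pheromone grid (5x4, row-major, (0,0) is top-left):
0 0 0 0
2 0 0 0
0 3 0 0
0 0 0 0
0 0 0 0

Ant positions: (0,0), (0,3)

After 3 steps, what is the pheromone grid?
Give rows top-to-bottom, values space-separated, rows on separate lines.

After step 1: ants at (1,0),(1,3)
  0 0 0 0
  3 0 0 1
  0 2 0 0
  0 0 0 0
  0 0 0 0
After step 2: ants at (0,0),(0,3)
  1 0 0 1
  2 0 0 0
  0 1 0 0
  0 0 0 0
  0 0 0 0
After step 3: ants at (1,0),(1,3)
  0 0 0 0
  3 0 0 1
  0 0 0 0
  0 0 0 0
  0 0 0 0

0 0 0 0
3 0 0 1
0 0 0 0
0 0 0 0
0 0 0 0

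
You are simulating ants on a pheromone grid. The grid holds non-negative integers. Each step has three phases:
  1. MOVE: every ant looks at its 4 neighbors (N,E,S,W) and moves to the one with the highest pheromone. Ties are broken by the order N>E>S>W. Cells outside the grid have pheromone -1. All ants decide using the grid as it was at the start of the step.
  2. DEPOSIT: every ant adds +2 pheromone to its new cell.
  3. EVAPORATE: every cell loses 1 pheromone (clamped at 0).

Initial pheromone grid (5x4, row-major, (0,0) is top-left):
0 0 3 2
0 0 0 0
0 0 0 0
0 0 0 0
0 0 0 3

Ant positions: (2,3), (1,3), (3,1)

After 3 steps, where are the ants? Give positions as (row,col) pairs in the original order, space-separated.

Step 1: ant0:(2,3)->N->(1,3) | ant1:(1,3)->N->(0,3) | ant2:(3,1)->N->(2,1)
  grid max=3 at (0,3)
Step 2: ant0:(1,3)->N->(0,3) | ant1:(0,3)->W->(0,2) | ant2:(2,1)->N->(1,1)
  grid max=4 at (0,3)
Step 3: ant0:(0,3)->W->(0,2) | ant1:(0,2)->E->(0,3) | ant2:(1,1)->N->(0,1)
  grid max=5 at (0,3)

(0,2) (0,3) (0,1)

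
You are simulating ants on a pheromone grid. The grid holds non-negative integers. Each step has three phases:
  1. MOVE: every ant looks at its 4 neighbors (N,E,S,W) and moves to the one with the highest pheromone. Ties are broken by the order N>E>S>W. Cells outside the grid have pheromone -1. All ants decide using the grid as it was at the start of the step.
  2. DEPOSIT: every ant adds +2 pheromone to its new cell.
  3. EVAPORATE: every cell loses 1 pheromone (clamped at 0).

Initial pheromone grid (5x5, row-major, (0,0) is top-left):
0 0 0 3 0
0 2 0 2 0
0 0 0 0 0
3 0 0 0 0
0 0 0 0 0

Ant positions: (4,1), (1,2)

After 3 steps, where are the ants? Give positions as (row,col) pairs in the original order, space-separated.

Step 1: ant0:(4,1)->N->(3,1) | ant1:(1,2)->E->(1,3)
  grid max=3 at (1,3)
Step 2: ant0:(3,1)->W->(3,0) | ant1:(1,3)->N->(0,3)
  grid max=3 at (0,3)
Step 3: ant0:(3,0)->N->(2,0) | ant1:(0,3)->S->(1,3)
  grid max=3 at (1,3)

(2,0) (1,3)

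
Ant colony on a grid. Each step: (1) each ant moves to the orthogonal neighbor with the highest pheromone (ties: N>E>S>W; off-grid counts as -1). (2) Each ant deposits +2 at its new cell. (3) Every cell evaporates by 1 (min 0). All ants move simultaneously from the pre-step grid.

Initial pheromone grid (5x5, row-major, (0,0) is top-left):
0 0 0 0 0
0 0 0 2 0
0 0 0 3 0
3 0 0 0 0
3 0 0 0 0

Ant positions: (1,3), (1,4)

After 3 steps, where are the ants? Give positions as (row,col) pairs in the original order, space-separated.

Step 1: ant0:(1,3)->S->(2,3) | ant1:(1,4)->W->(1,3)
  grid max=4 at (2,3)
Step 2: ant0:(2,3)->N->(1,3) | ant1:(1,3)->S->(2,3)
  grid max=5 at (2,3)
Step 3: ant0:(1,3)->S->(2,3) | ant1:(2,3)->N->(1,3)
  grid max=6 at (2,3)

(2,3) (1,3)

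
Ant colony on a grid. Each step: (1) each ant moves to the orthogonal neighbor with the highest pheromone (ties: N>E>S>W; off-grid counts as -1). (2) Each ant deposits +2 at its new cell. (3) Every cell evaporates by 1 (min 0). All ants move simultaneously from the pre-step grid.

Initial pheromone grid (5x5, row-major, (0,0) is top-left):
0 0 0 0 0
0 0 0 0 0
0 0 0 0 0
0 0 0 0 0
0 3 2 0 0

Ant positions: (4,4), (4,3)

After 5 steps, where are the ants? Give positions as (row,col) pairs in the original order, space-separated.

Step 1: ant0:(4,4)->N->(3,4) | ant1:(4,3)->W->(4,2)
  grid max=3 at (4,2)
Step 2: ant0:(3,4)->N->(2,4) | ant1:(4,2)->W->(4,1)
  grid max=3 at (4,1)
Step 3: ant0:(2,4)->N->(1,4) | ant1:(4,1)->E->(4,2)
  grid max=3 at (4,2)
Step 4: ant0:(1,4)->N->(0,4) | ant1:(4,2)->W->(4,1)
  grid max=3 at (4,1)
Step 5: ant0:(0,4)->S->(1,4) | ant1:(4,1)->E->(4,2)
  grid max=3 at (4,2)

(1,4) (4,2)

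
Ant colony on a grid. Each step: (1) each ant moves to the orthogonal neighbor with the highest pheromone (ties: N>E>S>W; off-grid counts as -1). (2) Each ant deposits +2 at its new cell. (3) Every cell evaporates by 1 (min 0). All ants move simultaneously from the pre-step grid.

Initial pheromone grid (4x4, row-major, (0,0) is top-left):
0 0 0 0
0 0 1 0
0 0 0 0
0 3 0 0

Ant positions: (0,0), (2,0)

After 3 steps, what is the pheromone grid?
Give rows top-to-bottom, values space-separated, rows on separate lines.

After step 1: ants at (0,1),(1,0)
  0 1 0 0
  1 0 0 0
  0 0 0 0
  0 2 0 0
After step 2: ants at (0,2),(0,0)
  1 0 1 0
  0 0 0 0
  0 0 0 0
  0 1 0 0
After step 3: ants at (0,3),(0,1)
  0 1 0 1
  0 0 0 0
  0 0 0 0
  0 0 0 0

0 1 0 1
0 0 0 0
0 0 0 0
0 0 0 0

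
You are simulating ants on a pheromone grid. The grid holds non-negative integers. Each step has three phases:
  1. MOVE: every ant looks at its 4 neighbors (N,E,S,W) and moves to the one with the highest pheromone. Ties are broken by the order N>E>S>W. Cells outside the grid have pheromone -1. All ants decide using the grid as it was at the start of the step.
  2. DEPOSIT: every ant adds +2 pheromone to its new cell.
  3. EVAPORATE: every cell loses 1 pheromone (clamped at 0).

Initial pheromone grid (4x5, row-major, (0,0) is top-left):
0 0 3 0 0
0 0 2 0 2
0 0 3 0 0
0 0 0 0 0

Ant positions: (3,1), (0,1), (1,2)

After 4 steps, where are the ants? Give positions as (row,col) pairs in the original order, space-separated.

Step 1: ant0:(3,1)->N->(2,1) | ant1:(0,1)->E->(0,2) | ant2:(1,2)->N->(0,2)
  grid max=6 at (0,2)
Step 2: ant0:(2,1)->E->(2,2) | ant1:(0,2)->S->(1,2) | ant2:(0,2)->S->(1,2)
  grid max=5 at (0,2)
Step 3: ant0:(2,2)->N->(1,2) | ant1:(1,2)->N->(0,2) | ant2:(1,2)->N->(0,2)
  grid max=8 at (0,2)
Step 4: ant0:(1,2)->N->(0,2) | ant1:(0,2)->S->(1,2) | ant2:(0,2)->S->(1,2)
  grid max=9 at (0,2)

(0,2) (1,2) (1,2)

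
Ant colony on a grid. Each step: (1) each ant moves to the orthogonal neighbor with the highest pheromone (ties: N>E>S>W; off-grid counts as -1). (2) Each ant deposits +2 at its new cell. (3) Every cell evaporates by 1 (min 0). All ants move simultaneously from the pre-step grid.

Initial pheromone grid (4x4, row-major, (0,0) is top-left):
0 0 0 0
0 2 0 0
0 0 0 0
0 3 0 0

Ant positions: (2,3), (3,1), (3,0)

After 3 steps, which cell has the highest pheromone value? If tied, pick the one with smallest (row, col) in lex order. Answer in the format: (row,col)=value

Step 1: ant0:(2,3)->N->(1,3) | ant1:(3,1)->N->(2,1) | ant2:(3,0)->E->(3,1)
  grid max=4 at (3,1)
Step 2: ant0:(1,3)->N->(0,3) | ant1:(2,1)->S->(3,1) | ant2:(3,1)->N->(2,1)
  grid max=5 at (3,1)
Step 3: ant0:(0,3)->S->(1,3) | ant1:(3,1)->N->(2,1) | ant2:(2,1)->S->(3,1)
  grid max=6 at (3,1)
Final grid:
  0 0 0 0
  0 0 0 1
  0 3 0 0
  0 6 0 0
Max pheromone 6 at (3,1)

Answer: (3,1)=6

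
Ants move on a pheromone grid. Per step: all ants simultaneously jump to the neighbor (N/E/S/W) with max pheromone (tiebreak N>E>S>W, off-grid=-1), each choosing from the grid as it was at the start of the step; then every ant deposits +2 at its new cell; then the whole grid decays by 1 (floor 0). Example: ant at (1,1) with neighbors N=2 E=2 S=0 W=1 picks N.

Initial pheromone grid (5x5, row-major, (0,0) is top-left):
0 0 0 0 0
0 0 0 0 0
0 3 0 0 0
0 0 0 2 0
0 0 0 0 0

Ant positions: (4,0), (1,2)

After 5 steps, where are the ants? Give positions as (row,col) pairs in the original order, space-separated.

Step 1: ant0:(4,0)->N->(3,0) | ant1:(1,2)->N->(0,2)
  grid max=2 at (2,1)
Step 2: ant0:(3,0)->N->(2,0) | ant1:(0,2)->E->(0,3)
  grid max=1 at (0,3)
Step 3: ant0:(2,0)->E->(2,1) | ant1:(0,3)->E->(0,4)
  grid max=2 at (2,1)
Step 4: ant0:(2,1)->N->(1,1) | ant1:(0,4)->S->(1,4)
  grid max=1 at (1,1)
Step 5: ant0:(1,1)->S->(2,1) | ant1:(1,4)->N->(0,4)
  grid max=2 at (2,1)

(2,1) (0,4)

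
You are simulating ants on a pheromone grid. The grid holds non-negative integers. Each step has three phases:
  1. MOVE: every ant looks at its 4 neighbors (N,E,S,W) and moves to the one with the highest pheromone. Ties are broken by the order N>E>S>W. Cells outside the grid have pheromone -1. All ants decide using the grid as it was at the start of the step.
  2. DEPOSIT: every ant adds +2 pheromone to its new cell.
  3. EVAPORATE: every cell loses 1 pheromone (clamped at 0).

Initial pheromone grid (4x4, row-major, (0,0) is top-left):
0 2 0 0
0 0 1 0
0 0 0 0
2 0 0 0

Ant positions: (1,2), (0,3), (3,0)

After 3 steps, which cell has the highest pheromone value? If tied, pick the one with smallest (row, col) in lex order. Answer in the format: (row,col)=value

Answer: (0,1)=1

Derivation:
Step 1: ant0:(1,2)->N->(0,2) | ant1:(0,3)->S->(1,3) | ant2:(3,0)->N->(2,0)
  grid max=1 at (0,1)
Step 2: ant0:(0,2)->W->(0,1) | ant1:(1,3)->N->(0,3) | ant2:(2,0)->S->(3,0)
  grid max=2 at (0,1)
Step 3: ant0:(0,1)->E->(0,2) | ant1:(0,3)->S->(1,3) | ant2:(3,0)->N->(2,0)
  grid max=1 at (0,1)
Final grid:
  0 1 1 0
  0 0 0 1
  1 0 0 0
  1 0 0 0
Max pheromone 1 at (0,1)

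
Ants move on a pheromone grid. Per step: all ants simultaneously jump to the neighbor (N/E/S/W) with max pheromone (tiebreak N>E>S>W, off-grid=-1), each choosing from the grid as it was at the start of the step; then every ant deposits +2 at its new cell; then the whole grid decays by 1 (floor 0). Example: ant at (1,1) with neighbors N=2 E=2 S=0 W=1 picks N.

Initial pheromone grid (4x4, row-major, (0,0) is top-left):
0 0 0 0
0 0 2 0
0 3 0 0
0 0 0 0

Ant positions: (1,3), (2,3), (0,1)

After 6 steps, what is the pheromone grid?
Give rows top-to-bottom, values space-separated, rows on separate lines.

After step 1: ants at (1,2),(1,3),(0,2)
  0 0 1 0
  0 0 3 1
  0 2 0 0
  0 0 0 0
After step 2: ants at (0,2),(1,2),(1,2)
  0 0 2 0
  0 0 6 0
  0 1 0 0
  0 0 0 0
After step 3: ants at (1,2),(0,2),(0,2)
  0 0 5 0
  0 0 7 0
  0 0 0 0
  0 0 0 0
After step 4: ants at (0,2),(1,2),(1,2)
  0 0 6 0
  0 0 10 0
  0 0 0 0
  0 0 0 0
After step 5: ants at (1,2),(0,2),(0,2)
  0 0 9 0
  0 0 11 0
  0 0 0 0
  0 0 0 0
After step 6: ants at (0,2),(1,2),(1,2)
  0 0 10 0
  0 0 14 0
  0 0 0 0
  0 0 0 0

0 0 10 0
0 0 14 0
0 0 0 0
0 0 0 0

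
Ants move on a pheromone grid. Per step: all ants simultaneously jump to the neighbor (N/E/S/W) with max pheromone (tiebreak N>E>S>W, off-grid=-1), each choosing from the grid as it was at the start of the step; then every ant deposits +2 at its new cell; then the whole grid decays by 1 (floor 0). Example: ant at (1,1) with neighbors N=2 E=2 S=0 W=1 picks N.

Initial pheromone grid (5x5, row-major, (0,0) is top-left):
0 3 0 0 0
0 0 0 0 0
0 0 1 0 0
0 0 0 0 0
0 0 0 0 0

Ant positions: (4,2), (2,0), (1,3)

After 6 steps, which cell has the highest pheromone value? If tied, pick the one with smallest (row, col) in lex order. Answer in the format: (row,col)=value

Step 1: ant0:(4,2)->N->(3,2) | ant1:(2,0)->N->(1,0) | ant2:(1,3)->N->(0,3)
  grid max=2 at (0,1)
Step 2: ant0:(3,2)->N->(2,2) | ant1:(1,0)->N->(0,0) | ant2:(0,3)->E->(0,4)
  grid max=1 at (0,0)
Step 3: ant0:(2,2)->N->(1,2) | ant1:(0,0)->E->(0,1) | ant2:(0,4)->S->(1,4)
  grid max=2 at (0,1)
Step 4: ant0:(1,2)->N->(0,2) | ant1:(0,1)->E->(0,2) | ant2:(1,4)->N->(0,4)
  grid max=3 at (0,2)
Step 5: ant0:(0,2)->W->(0,1) | ant1:(0,2)->W->(0,1) | ant2:(0,4)->S->(1,4)
  grid max=4 at (0,1)
Step 6: ant0:(0,1)->E->(0,2) | ant1:(0,1)->E->(0,2) | ant2:(1,4)->N->(0,4)
  grid max=5 at (0,2)
Final grid:
  0 3 5 0 1
  0 0 0 0 0
  0 0 0 0 0
  0 0 0 0 0
  0 0 0 0 0
Max pheromone 5 at (0,2)

Answer: (0,2)=5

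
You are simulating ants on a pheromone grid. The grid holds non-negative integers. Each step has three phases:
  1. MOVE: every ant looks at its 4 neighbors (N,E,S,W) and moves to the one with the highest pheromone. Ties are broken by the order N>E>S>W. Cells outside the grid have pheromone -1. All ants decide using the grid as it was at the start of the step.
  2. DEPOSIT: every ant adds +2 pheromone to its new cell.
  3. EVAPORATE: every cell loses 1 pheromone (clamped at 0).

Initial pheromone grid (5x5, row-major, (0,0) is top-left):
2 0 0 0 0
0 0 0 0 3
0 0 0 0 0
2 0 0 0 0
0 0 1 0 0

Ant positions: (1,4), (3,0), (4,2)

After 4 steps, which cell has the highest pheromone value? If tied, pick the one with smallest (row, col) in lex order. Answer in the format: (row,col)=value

Step 1: ant0:(1,4)->N->(0,4) | ant1:(3,0)->N->(2,0) | ant2:(4,2)->N->(3,2)
  grid max=2 at (1,4)
Step 2: ant0:(0,4)->S->(1,4) | ant1:(2,0)->S->(3,0) | ant2:(3,2)->N->(2,2)
  grid max=3 at (1,4)
Step 3: ant0:(1,4)->N->(0,4) | ant1:(3,0)->N->(2,0) | ant2:(2,2)->N->(1,2)
  grid max=2 at (1,4)
Step 4: ant0:(0,4)->S->(1,4) | ant1:(2,0)->S->(3,0) | ant2:(1,2)->N->(0,2)
  grid max=3 at (1,4)
Final grid:
  0 0 1 0 0
  0 0 0 0 3
  0 0 0 0 0
  2 0 0 0 0
  0 0 0 0 0
Max pheromone 3 at (1,4)

Answer: (1,4)=3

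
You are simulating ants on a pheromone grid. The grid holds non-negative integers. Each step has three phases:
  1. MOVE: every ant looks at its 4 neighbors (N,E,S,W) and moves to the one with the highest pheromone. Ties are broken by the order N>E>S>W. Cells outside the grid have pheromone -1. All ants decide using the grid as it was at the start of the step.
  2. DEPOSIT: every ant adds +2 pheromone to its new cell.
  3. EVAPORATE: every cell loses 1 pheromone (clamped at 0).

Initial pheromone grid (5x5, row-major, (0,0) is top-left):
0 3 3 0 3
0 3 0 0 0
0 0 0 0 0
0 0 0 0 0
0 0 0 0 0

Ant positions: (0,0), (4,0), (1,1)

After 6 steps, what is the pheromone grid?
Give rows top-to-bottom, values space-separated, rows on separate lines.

After step 1: ants at (0,1),(3,0),(0,1)
  0 6 2 0 2
  0 2 0 0 0
  0 0 0 0 0
  1 0 0 0 0
  0 0 0 0 0
After step 2: ants at (0,2),(2,0),(0,2)
  0 5 5 0 1
  0 1 0 0 0
  1 0 0 0 0
  0 0 0 0 0
  0 0 0 0 0
After step 3: ants at (0,1),(1,0),(0,1)
  0 8 4 0 0
  1 0 0 0 0
  0 0 0 0 0
  0 0 0 0 0
  0 0 0 0 0
After step 4: ants at (0,2),(0,0),(0,2)
  1 7 7 0 0
  0 0 0 0 0
  0 0 0 0 0
  0 0 0 0 0
  0 0 0 0 0
After step 5: ants at (0,1),(0,1),(0,1)
  0 12 6 0 0
  0 0 0 0 0
  0 0 0 0 0
  0 0 0 0 0
  0 0 0 0 0
After step 6: ants at (0,2),(0,2),(0,2)
  0 11 11 0 0
  0 0 0 0 0
  0 0 0 0 0
  0 0 0 0 0
  0 0 0 0 0

0 11 11 0 0
0 0 0 0 0
0 0 0 0 0
0 0 0 0 0
0 0 0 0 0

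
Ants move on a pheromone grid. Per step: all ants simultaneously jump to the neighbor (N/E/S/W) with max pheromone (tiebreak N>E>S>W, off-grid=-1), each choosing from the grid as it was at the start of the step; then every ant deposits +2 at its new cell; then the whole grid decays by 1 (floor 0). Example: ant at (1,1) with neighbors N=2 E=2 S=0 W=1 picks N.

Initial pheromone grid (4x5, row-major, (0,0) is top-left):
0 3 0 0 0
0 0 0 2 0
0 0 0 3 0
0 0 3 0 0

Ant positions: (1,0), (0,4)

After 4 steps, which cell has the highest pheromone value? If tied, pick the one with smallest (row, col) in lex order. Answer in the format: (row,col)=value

Answer: (0,1)=3

Derivation:
Step 1: ant0:(1,0)->N->(0,0) | ant1:(0,4)->S->(1,4)
  grid max=2 at (0,1)
Step 2: ant0:(0,0)->E->(0,1) | ant1:(1,4)->W->(1,3)
  grid max=3 at (0,1)
Step 3: ant0:(0,1)->E->(0,2) | ant1:(1,3)->S->(2,3)
  grid max=2 at (0,1)
Step 4: ant0:(0,2)->W->(0,1) | ant1:(2,3)->N->(1,3)
  grid max=3 at (0,1)
Final grid:
  0 3 0 0 0
  0 0 0 2 0
  0 0 0 1 0
  0 0 0 0 0
Max pheromone 3 at (0,1)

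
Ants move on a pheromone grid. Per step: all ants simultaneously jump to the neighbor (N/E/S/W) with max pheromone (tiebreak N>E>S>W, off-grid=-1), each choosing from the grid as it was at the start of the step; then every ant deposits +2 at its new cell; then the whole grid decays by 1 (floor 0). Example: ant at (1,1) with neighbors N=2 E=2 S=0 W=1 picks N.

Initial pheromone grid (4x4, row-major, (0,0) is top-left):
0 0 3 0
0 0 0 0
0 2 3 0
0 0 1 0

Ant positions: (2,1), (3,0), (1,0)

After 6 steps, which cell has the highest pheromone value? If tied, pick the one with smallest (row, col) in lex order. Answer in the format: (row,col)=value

Answer: (2,1)=8

Derivation:
Step 1: ant0:(2,1)->E->(2,2) | ant1:(3,0)->N->(2,0) | ant2:(1,0)->N->(0,0)
  grid max=4 at (2,2)
Step 2: ant0:(2,2)->W->(2,1) | ant1:(2,0)->E->(2,1) | ant2:(0,0)->E->(0,1)
  grid max=4 at (2,1)
Step 3: ant0:(2,1)->E->(2,2) | ant1:(2,1)->E->(2,2) | ant2:(0,1)->E->(0,2)
  grid max=6 at (2,2)
Step 4: ant0:(2,2)->W->(2,1) | ant1:(2,2)->W->(2,1) | ant2:(0,2)->E->(0,3)
  grid max=6 at (2,1)
Step 5: ant0:(2,1)->E->(2,2) | ant1:(2,1)->E->(2,2) | ant2:(0,3)->W->(0,2)
  grid max=8 at (2,2)
Step 6: ant0:(2,2)->W->(2,1) | ant1:(2,2)->W->(2,1) | ant2:(0,2)->E->(0,3)
  grid max=8 at (2,1)
Final grid:
  0 0 1 1
  0 0 0 0
  0 8 7 0
  0 0 0 0
Max pheromone 8 at (2,1)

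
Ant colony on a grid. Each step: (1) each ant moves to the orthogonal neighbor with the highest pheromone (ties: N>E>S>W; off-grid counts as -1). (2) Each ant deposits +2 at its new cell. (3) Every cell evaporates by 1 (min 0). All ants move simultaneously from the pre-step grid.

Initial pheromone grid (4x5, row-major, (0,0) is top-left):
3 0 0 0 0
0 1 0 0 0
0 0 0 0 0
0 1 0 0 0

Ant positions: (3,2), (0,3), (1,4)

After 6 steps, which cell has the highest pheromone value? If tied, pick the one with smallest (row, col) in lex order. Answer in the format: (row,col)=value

Step 1: ant0:(3,2)->W->(3,1) | ant1:(0,3)->E->(0,4) | ant2:(1,4)->N->(0,4)
  grid max=3 at (0,4)
Step 2: ant0:(3,1)->N->(2,1) | ant1:(0,4)->S->(1,4) | ant2:(0,4)->S->(1,4)
  grid max=3 at (1,4)
Step 3: ant0:(2,1)->S->(3,1) | ant1:(1,4)->N->(0,4) | ant2:(1,4)->N->(0,4)
  grid max=5 at (0,4)
Step 4: ant0:(3,1)->N->(2,1) | ant1:(0,4)->S->(1,4) | ant2:(0,4)->S->(1,4)
  grid max=5 at (1,4)
Step 5: ant0:(2,1)->S->(3,1) | ant1:(1,4)->N->(0,4) | ant2:(1,4)->N->(0,4)
  grid max=7 at (0,4)
Step 6: ant0:(3,1)->N->(2,1) | ant1:(0,4)->S->(1,4) | ant2:(0,4)->S->(1,4)
  grid max=7 at (1,4)
Final grid:
  0 0 0 0 6
  0 0 0 0 7
  0 1 0 0 0
  0 1 0 0 0
Max pheromone 7 at (1,4)

Answer: (1,4)=7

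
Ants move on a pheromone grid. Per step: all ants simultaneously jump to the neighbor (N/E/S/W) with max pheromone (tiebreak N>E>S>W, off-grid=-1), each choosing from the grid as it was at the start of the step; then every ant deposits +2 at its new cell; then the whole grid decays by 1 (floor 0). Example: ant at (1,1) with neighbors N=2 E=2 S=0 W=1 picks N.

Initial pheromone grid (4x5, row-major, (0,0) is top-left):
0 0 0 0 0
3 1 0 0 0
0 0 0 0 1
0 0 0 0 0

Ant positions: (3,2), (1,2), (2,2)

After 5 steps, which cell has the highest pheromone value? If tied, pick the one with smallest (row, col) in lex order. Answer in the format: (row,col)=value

Step 1: ant0:(3,2)->N->(2,2) | ant1:(1,2)->W->(1,1) | ant2:(2,2)->N->(1,2)
  grid max=2 at (1,0)
Step 2: ant0:(2,2)->N->(1,2) | ant1:(1,1)->W->(1,0) | ant2:(1,2)->W->(1,1)
  grid max=3 at (1,0)
Step 3: ant0:(1,2)->W->(1,1) | ant1:(1,0)->E->(1,1) | ant2:(1,1)->W->(1,0)
  grid max=6 at (1,1)
Step 4: ant0:(1,1)->W->(1,0) | ant1:(1,1)->W->(1,0) | ant2:(1,0)->E->(1,1)
  grid max=7 at (1,0)
Step 5: ant0:(1,0)->E->(1,1) | ant1:(1,0)->E->(1,1) | ant2:(1,1)->W->(1,0)
  grid max=10 at (1,1)
Final grid:
  0 0 0 0 0
  8 10 0 0 0
  0 0 0 0 0
  0 0 0 0 0
Max pheromone 10 at (1,1)

Answer: (1,1)=10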